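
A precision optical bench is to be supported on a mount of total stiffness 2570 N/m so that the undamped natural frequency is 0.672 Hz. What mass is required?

ω_n = 2πf_n = 2π × 0.672 = 4.222 rad/s.
m = k/ω_n² = 2570/4.222² = 2570/17.83 = 144.2 kg.

144 kg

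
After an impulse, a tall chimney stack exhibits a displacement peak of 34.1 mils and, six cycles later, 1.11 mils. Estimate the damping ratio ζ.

Logarithmic decrement δ = (1/n)·ln(x₀/x_n) = (1/6)·ln(34.1/1.11) = (1/6)·ln(30.72) = 0.5708.
ζ = δ/√(4π² + δ²) = 0.5708/√(39.48 + 0.326) = 0.5708/6.309 = 0.09048.

0.0905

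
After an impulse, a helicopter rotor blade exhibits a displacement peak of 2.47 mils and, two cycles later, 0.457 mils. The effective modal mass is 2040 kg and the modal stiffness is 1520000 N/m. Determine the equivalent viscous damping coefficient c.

Logarithmic decrement δ = (1/n)·ln(x₀/x_n) = (1/2)·ln(2.47/0.457) = (1/2)·ln(5.405) = 0.8436.
ζ = δ/√(4π² + δ²) = 0.8436/√(39.48 + 0.712) = 0.8436/6.340 = 0.1331.
c = ζ · 2√(km) = 0.1331 × 2√(1520000 × 2040) = 0.1331 × 111400 = 14820 N·s/m.

14800 N·s/m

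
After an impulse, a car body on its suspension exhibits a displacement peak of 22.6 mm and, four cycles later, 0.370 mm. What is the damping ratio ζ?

0.161

Logarithmic decrement δ = (1/n)·ln(x₀/x_n) = (1/4)·ln(22.6/0.370) = (1/4)·ln(61.08) = 1.028.
ζ = δ/√(4π² + δ²) = 1.028/√(39.48 + 1.06) = 1.028/6.367 = 0.1615.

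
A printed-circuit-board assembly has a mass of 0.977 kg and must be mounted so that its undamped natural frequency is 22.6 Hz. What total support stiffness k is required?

ω_n = 2πf_n = 2π × 22.6 = 142.0 rad/s.
k = m·ω_n² = 0.977 × 142.0² = 0.977 × 20160 = 19700 N/m.

19700 N/m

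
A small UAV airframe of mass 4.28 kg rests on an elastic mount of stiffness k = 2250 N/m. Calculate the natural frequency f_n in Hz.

ω_n = √(k/m) = √(2250/4.28) = √525.7 = 22.93 rad/s.
f_n = ω_n/(2π) = 22.93/6.283 = 3.649 Hz.

3.65 Hz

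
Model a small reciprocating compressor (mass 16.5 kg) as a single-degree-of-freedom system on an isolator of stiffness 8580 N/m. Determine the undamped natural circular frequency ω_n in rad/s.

22.8 rad/s

ω_n = √(k/m) = √(8580/16.5) = √520.0 = 22.80 rad/s.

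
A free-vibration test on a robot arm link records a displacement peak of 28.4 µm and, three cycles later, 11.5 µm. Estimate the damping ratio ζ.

0.0479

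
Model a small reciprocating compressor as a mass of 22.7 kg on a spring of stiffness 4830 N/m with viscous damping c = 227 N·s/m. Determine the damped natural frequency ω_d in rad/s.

13.7 rad/s

ω_n = √(k/m) = √(4830/22.7) = 14.59 rad/s.
Critical damping c_c = 2√(k·m) = 2√(4830 × 22.7) = 662.2 N·s/m, so ζ = c/c_c = 227/662.2 = 0.3428.
ω_d = ω_n√(1 − ζ²) = 14.59 × √(1 − 0.117) = 13.70 rad/s.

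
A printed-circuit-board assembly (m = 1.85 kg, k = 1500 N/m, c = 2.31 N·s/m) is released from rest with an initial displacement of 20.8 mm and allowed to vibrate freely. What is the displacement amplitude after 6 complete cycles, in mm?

9.10 mm

ζ = c/(2√(km)) = 2.31/(2√(1500 × 1.85)) = 2.31/105.4 = 0.02193.
Logarithmic decrement δ = 2πζ/√(1 − ζ²) = 2π × 0.02193/√(1 − 0.000481) = 0.1378.
After n cycles, x_n/x₀ = e^(−nδ), so x_6 = 20.8 × e^(−6 × 0.1378) = 20.8 × 0.4375 = 9.099 mm.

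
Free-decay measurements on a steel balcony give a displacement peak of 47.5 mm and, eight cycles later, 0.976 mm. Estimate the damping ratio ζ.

0.0771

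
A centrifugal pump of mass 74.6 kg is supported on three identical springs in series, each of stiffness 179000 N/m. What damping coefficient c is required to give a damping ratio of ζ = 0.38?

1600 N·s/m

Series springs: 1/k_eq = 3/179000, so k_eq = 179000/3 = 59670 N/m.
c_c = 2√(k_eq·m) = 2√(59670 × 74.6) = 4220 N·s/m.
c = ζ·c_c = 0.38 × 4220 = 1603 N·s/m.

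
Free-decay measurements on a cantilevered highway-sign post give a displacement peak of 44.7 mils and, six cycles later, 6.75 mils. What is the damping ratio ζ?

0.0501

Logarithmic decrement δ = (1/n)·ln(x₀/x_n) = (1/6)·ln(44.7/6.75) = (1/6)·ln(6.622) = 0.3151.
ζ = δ/√(4π² + δ²) = 0.3151/√(39.48 + 0.0993) = 0.3151/6.291 = 0.05008.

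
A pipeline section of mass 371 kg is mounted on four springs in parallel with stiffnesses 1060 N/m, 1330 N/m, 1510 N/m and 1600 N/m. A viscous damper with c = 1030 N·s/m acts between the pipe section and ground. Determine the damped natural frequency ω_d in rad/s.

3.59 rad/s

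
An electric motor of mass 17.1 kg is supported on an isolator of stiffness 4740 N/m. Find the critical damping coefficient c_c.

569 N·s/m

c_c = 2√(k·m) = 2√(4740 × 17.1) = 2 × 284.7 = 569.4 N·s/m.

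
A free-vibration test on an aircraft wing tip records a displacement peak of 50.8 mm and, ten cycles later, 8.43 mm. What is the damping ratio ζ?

0.0286

Logarithmic decrement δ = (1/n)·ln(x₀/x_n) = (1/10)·ln(50.8/8.43) = (1/10)·ln(6.026) = 0.1796.
ζ = δ/√(4π² + δ²) = 0.1796/√(39.48 + 0.0323) = 0.1796/6.286 = 0.02857.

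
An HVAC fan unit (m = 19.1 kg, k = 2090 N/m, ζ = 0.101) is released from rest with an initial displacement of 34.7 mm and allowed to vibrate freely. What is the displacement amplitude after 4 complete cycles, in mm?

2.71 mm

Logarithmic decrement δ = 2πζ/√(1 − ζ²) = 2π × 0.1010/√(1 − 0.0102) = 0.6379.
After n cycles, x_n/x₀ = e^(−nδ), so x_4 = 34.7 × e^(−4 × 0.6379) = 34.7 × 0.07797 = 2.705 mm.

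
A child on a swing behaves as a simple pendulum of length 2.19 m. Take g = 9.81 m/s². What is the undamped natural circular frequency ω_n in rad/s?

2.12 rad/s

For a simple pendulum ω_n = √(g/L) = √(9.81/2.19) = √4.479 = 2.116 rad/s.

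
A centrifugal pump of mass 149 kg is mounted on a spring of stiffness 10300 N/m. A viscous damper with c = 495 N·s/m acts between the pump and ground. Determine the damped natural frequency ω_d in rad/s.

ω_n = √(k/m) = √(10300/149) = 8.314 rad/s.
Critical damping c_c = 2√(k·m) = 2√(10300 × 149) = 2478 N·s/m, so ζ = c/c_c = 495/2478 = 0.1998.
ω_d = ω_n√(1 − ζ²) = 8.314 × √(1 − 0.0399) = 8.147 rad/s.

8.15 rad/s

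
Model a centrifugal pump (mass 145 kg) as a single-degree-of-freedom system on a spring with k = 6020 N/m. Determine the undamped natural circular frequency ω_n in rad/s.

ω_n = √(k/m) = √(6020/145) = √41.52 = 6.443 rad/s.

6.44 rad/s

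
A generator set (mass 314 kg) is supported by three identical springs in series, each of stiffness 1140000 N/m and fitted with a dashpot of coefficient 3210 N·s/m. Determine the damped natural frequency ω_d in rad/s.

Series springs: 1/k_eq = 3/1140000, so k_eq = 1140000/3 = 380000 N/m.
ω_n = √(k_eq/m) = √(380000/314) = 34.79 rad/s.
Critical damping c_c = 2√(k_eq·m) = 2√(380000 × 314) = 21850 N·s/m, so ζ = c/c_c = 3210/21850 = 0.1469.
ω_d = ω_n√(1 − ζ²) = 34.79 × √(1 − 0.0216) = 34.41 rad/s.

34.4 rad/s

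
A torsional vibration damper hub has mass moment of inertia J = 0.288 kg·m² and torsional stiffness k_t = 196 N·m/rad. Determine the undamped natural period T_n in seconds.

0.241 s

ω_n = √(k_t/J) = √(196/0.288) = √680.6 = 26.09 rad/s.
T_n = 2π/ω_n = 6.283/26.09 = 0.2409 s.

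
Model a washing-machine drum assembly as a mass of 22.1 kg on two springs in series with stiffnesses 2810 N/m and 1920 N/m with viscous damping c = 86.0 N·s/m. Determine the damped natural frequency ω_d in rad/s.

6.92 rad/s

Series springs: 1/k_eq = 1/2810 + 1/1920 = 0.0008767, so k_eq = 1141 N/m.
ω_n = √(k_eq/m) = √(1141/22.1) = 7.184 rad/s.
Critical damping c_c = 2√(k_eq·m) = 2√(1141 × 22.1) = 317.5 N·s/m, so ζ = c/c_c = 86.0/317.5 = 0.2708.
ω_d = ω_n√(1 − ζ²) = 7.184 × √(1 − 0.0733) = 6.916 rad/s.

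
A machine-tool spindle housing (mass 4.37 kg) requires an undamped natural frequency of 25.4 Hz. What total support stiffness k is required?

111000 N/m

ω_n = 2πf_n = 2π × 25.4 = 159.6 rad/s.
k = m·ω_n² = 4.37 × 159.6² = 4.37 × 25470 = 111300 N/m.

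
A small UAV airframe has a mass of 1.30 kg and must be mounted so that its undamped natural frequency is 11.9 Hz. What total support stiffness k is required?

7270 N/m

ω_n = 2πf_n = 2π × 11.9 = 74.77 rad/s.
k = m·ω_n² = 1.30 × 74.77² = 1.30 × 5591 = 7268 N/m.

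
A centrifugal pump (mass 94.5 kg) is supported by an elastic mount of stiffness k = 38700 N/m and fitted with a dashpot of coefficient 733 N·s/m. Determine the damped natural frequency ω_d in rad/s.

ω_n = √(k/m) = √(38700/94.5) = 20.24 rad/s.
Critical damping c_c = 2√(k·m) = 2√(38700 × 94.5) = 3825 N·s/m, so ζ = c/c_c = 733/3825 = 0.1916.
ω_d = ω_n√(1 − ζ²) = 20.24 × √(1 − 0.0367) = 19.86 rad/s.

19.9 rad/s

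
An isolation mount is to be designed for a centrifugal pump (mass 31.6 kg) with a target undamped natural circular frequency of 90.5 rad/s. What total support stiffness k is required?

k = m·ω_n² = 31.6 × 90.50² = 31.6 × 8190 = 258800 N/m.

259000 N/m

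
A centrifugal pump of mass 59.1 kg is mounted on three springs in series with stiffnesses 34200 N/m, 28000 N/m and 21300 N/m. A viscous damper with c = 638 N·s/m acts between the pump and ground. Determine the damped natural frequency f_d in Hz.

1.76 Hz

Series springs: 1/k_eq = 1/34200 + 1/28000 + 1/21300 = 0.0001119, so k_eq = 8936 N/m.
ω_n = √(k_eq/m) = √(8936/59.1) = 12.30 rad/s.
Critical damping c_c = 2√(k_eq·m) = 2√(8936 × 59.1) = 1453 N·s/m, so ζ = c/c_c = 638/1453 = 0.4390.
ω_d = ω_n√(1 − ζ²) = 12.30 × √(1 − 0.193) = 11.05 rad/s.
f_d = ω_d/(2π) = 1.758 Hz.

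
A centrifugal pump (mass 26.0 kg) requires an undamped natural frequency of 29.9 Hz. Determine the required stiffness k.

ω_n = 2πf_n = 2π × 29.9 = 187.9 rad/s.
k = m·ω_n² = 26.0 × 187.9² = 26.0 × 35290 = 917600 N/m.

918000 N/m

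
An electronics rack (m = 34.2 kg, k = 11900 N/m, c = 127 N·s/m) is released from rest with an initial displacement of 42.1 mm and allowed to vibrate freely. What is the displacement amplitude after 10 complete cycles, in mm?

0.0784 mm

ζ = c/(2√(km)) = 127/(2√(11900 × 34.2)) = 127/1276 = 0.09954.
Logarithmic decrement δ = 2πζ/√(1 − ζ²) = 2π × 0.09954/√(1 − 0.00991) = 0.6285.
After n cycles, x_n/x₀ = e^(−nδ), so x_10 = 42.1 × e^(−10 × 0.6285) = 42.1 × 0.001863 = 0.07845 mm.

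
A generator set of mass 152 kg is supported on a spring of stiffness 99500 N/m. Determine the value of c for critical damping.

c_c = 2√(k·m) = 2√(99500 × 152) = 2 × 3889 = 7778 N·s/m.

7780 N·s/m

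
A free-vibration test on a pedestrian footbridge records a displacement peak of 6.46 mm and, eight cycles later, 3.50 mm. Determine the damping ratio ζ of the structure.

Logarithmic decrement δ = (1/n)·ln(x₀/x_n) = (1/8)·ln(6.46/3.50) = (1/8)·ln(1.846) = 0.07661.
ζ = δ/√(4π² + δ²) = 0.07661/√(39.48 + 0.00587) = 0.07661/6.284 = 0.01219.

0.0122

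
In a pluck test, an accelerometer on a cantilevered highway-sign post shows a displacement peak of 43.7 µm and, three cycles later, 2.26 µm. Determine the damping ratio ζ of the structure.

Logarithmic decrement δ = (1/n)·ln(x₀/x_n) = (1/3)·ln(43.7/2.26) = (1/3)·ln(19.34) = 0.9873.
ζ = δ/√(4π² + δ²) = 0.9873/√(39.48 + 0.975) = 0.9873/6.360 = 0.1552.

0.155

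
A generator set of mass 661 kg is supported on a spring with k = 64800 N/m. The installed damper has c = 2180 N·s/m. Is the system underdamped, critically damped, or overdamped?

underdamped

c_c = 2√(k·m) = 13090 N·s/m; ζ = c/c_c = 2180/13090 = 0.167.
Since ζ < 1 the system is underdamped.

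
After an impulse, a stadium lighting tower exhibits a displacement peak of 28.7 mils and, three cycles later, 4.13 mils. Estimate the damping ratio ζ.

0.102

Logarithmic decrement δ = (1/n)·ln(x₀/x_n) = (1/3)·ln(28.7/4.13) = (1/3)·ln(6.949) = 0.6462.
ζ = δ/√(4π² + δ²) = 0.6462/√(39.48 + 0.418) = 0.6462/6.316 = 0.1023.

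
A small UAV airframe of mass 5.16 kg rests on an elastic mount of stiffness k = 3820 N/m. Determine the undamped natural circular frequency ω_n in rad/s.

ω_n = √(k/m) = √(3820/5.16) = √740.3 = 27.21 rad/s.

27.2 rad/s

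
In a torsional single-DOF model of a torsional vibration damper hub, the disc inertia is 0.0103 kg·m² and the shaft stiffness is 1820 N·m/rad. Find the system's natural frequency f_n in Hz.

ω_n = √(k_t/J) = √(1820/0.0103) = √176700 = 420.4 rad/s.
f_n = ω_n/(2π) = 420.4/6.283 = 66.90 Hz.

66.9 Hz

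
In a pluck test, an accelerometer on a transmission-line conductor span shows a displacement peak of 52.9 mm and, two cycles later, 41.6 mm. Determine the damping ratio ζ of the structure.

0.0191

Logarithmic decrement δ = (1/n)·ln(x₀/x_n) = (1/2)·ln(52.9/41.6) = (1/2)·ln(1.272) = 0.1202.
ζ = δ/√(4π² + δ²) = 0.1202/√(39.48 + 0.0144) = 0.1202/6.284 = 0.01912.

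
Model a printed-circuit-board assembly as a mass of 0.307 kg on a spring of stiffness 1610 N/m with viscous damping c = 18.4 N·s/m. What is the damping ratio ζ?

0.414

ω_n = √(k/m) = √(1610/0.307) = 72.42 rad/s.
Critical damping c_c = 2√(k·m) = 2√(1610 × 0.307) = 44.46 N·s/m, so ζ = c/c_c = 18.4/44.46 = 0.4138.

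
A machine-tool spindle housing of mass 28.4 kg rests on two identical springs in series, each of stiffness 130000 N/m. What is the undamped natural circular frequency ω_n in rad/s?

47.8 rad/s

Series springs: 1/k_eq = 2/130000, so k_eq = 130000/2 = 65000 N/m.
ω_n = √(k_eq/m) = √(65000/28.4) = √2289 = 47.84 rad/s.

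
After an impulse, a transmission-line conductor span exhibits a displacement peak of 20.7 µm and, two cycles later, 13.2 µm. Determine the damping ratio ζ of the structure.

Logarithmic decrement δ = (1/n)·ln(x₀/x_n) = (1/2)·ln(20.7/13.2) = (1/2)·ln(1.568) = 0.2250.
ζ = δ/√(4π² + δ²) = 0.2250/√(39.48 + 0.0506) = 0.2250/6.287 = 0.03578.

0.0358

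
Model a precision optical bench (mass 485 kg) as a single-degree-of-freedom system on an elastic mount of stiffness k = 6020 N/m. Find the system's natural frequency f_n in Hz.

ω_n = √(k/m) = √(6020/485) = √12.41 = 3.523 rad/s.
f_n = ω_n/(2π) = 3.523/6.283 = 0.5607 Hz.

0.561 Hz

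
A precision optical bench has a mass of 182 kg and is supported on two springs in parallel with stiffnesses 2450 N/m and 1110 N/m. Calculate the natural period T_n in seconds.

1.42 s

Parallel springs add: k_eq = 2450 + 1110 = 3560 N/m.
ω_n = √(k_eq/m) = √(3560/182) = √19.56 = 4.423 rad/s.
T_n = 2π/ω_n = 6.283/4.423 = 1.421 s.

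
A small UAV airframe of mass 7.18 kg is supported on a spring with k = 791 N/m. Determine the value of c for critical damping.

c_c = 2√(k·m) = 2√(791.0 × 7.18) = 2 × 75.36 = 150.7 N·s/m.

151 N·s/m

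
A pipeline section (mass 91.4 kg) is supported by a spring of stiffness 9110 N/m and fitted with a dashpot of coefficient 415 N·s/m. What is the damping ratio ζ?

ω_n = √(k/m) = √(9110/91.4) = 9.984 rad/s.
Critical damping c_c = 2√(k·m) = 2√(9110 × 91.4) = 1825 N·s/m, so ζ = c/c_c = 415/1825 = 0.2274.

0.227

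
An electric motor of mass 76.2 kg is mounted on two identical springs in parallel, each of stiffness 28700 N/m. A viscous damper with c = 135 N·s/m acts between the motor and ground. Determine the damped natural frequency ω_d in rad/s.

Parallel springs add: k_eq = 2 × 28700 = 57400 N/m.
ω_n = √(k_eq/m) = √(57400/76.2) = 27.45 rad/s.
Critical damping c_c = 2√(k_eq·m) = 2√(57400 × 76.2) = 4183 N·s/m, so ζ = c/c_c = 135/4183 = 0.03228.
ω_d = ω_n√(1 − ζ²) = 27.45 × √(1 − 0.00104) = 27.43 rad/s.

27.4 rad/s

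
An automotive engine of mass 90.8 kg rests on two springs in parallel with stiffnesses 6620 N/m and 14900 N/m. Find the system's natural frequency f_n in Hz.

Parallel springs add: k_eq = 6620 + 14900 = 21520 N/m.
ω_n = √(k_eq/m) = √(21520/90.8) = √237.0 = 15.39 rad/s.
f_n = ω_n/(2π) = 15.39/6.283 = 2.450 Hz.

2.45 Hz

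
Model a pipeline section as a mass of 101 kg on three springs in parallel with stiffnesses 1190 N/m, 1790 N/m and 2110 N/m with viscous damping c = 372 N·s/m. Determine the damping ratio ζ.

0.259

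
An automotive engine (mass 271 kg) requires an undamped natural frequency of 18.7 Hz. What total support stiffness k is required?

3740000 N/m

ω_n = 2πf_n = 2π × 18.7 = 117.5 rad/s.
k = m·ω_n² = 271 × 117.5² = 271 × 13810 = 3741000 N/m.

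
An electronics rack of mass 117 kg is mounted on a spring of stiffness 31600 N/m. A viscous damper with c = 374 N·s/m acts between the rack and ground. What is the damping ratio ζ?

0.0973

ω_n = √(k/m) = √(31600/117) = 16.43 rad/s.
Critical damping c_c = 2√(k·m) = 2√(31600 × 117) = 3846 N·s/m, so ζ = c/c_c = 374/3846 = 0.09725.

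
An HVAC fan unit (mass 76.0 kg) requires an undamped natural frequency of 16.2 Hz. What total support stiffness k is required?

787000 N/m

ω_n = 2πf_n = 2π × 16.2 = 101.8 rad/s.
k = m·ω_n² = 76.0 × 101.8² = 76.0 × 10360 = 787400 N/m.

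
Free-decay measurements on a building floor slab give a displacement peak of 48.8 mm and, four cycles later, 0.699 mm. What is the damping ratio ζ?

Logarithmic decrement δ = (1/n)·ln(x₀/x_n) = (1/4)·ln(48.8/0.699) = (1/4)·ln(69.81) = 1.061.
ζ = δ/√(4π² + δ²) = 1.061/√(39.48 + 1.13) = 1.061/6.372 = 0.1666.

0.167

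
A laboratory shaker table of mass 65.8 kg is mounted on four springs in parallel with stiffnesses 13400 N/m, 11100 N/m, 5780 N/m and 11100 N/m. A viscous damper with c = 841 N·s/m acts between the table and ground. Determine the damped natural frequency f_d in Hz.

3.86 Hz

Parallel springs add: k_eq = 13400 + 11100 + 5780 + 11100 = 41380 N/m.
ω_n = √(k_eq/m) = √(41380/65.8) = 25.08 rad/s.
Critical damping c_c = 2√(k_eq·m) = 2√(41380 × 65.8) = 3300 N·s/m, so ζ = c/c_c = 841/3300 = 0.2548.
ω_d = ω_n√(1 − ζ²) = 25.08 × √(1 − 0.0649) = 24.25 rad/s.
f_d = ω_d/(2π) = 3.859 Hz.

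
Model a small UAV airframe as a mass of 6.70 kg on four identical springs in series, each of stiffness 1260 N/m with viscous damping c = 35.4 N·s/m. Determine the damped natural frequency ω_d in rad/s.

Series springs: 1/k_eq = 4/1260, so k_eq = 1260/4 = 315.0 N/m.
ω_n = √(k_eq/m) = √(315.0/6.70) = 6.857 rad/s.
Critical damping c_c = 2√(k_eq·m) = 2√(315.0 × 6.70) = 91.88 N·s/m, so ζ = c/c_c = 35.4/91.88 = 0.3853.
ω_d = ω_n√(1 − ζ²) = 6.857 × √(1 − 0.148) = 6.327 rad/s.

6.33 rad/s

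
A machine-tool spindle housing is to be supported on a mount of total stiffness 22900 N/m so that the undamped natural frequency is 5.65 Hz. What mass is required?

18.2 kg

ω_n = 2πf_n = 2π × 5.65 = 35.50 rad/s.
m = k/ω_n² = 22900/35.50² = 22900/1260 = 18.17 kg.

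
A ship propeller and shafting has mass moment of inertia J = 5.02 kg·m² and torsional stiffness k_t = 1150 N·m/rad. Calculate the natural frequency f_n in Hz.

2.41 Hz

ω_n = √(k_t/J) = √(1150/5.02) = √229.1 = 15.14 rad/s.
f_n = ω_n/(2π) = 15.14/6.283 = 2.409 Hz.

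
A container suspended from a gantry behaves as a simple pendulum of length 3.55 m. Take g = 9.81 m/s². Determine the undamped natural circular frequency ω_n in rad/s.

For a simple pendulum ω_n = √(g/L) = √(9.81/3.55) = √2.763 = 1.662 rad/s.

1.66 rad/s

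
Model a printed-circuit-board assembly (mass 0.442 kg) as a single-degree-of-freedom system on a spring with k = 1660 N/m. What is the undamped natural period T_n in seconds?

0.103 s

ω_n = √(k/m) = √(1660/0.442) = √3756 = 61.28 rad/s.
T_n = 2π/ω_n = 6.283/61.28 = 0.1025 s.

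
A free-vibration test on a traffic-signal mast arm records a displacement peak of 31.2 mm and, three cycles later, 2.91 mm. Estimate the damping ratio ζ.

0.125

Logarithmic decrement δ = (1/n)·ln(x₀/x_n) = (1/3)·ln(31.2/2.91) = (1/3)·ln(10.72) = 0.7908.
ζ = δ/√(4π² + δ²) = 0.7908/√(39.48 + 0.625) = 0.7908/6.333 = 0.1249.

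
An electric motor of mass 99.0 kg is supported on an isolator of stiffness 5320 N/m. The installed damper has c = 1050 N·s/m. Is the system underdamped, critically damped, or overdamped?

underdamped

c_c = 2√(k·m) = 1451 N·s/m; ζ = c/c_c = 1050/1451 = 0.723.
Since ζ < 1 the system is underdamped.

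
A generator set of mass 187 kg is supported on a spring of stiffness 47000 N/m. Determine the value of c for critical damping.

5930 N·s/m

c_c = 2√(k·m) = 2√(47000 × 187) = 2 × 2965 = 5929 N·s/m.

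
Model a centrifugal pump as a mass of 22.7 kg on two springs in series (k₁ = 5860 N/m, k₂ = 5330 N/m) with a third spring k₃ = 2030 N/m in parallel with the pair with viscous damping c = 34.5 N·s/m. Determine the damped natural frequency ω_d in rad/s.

14.6 rad/s

Series pair: k_s = k₁k₂/(k₁+k₂) = (5860)(5330)/(5860 + 5330) = 2791 N/m. In parallel with k₃: k_eq = 2791 + 2030 = 4821 N/m.
ω_n = √(k_eq/m) = √(4821/22.7) = 14.57 rad/s.
Critical damping c_c = 2√(k_eq·m) = 2√(4821 × 22.7) = 661.6 N·s/m, so ζ = c/c_c = 34.5/661.6 = 0.05214.
ω_d = ω_n√(1 − ζ²) = 14.57 × √(1 − 0.00272) = 14.55 rad/s.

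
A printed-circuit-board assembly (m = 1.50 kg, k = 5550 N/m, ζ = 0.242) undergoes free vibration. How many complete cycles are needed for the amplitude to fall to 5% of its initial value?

Logarithmic decrement δ = 2πζ/√(1 − ζ²) = 2π × 0.2420/√(1 − 0.0586) = 1.567.
x_n/x₀ = e^(−nδ) ≤ 0.05; take ln: n ≥ ln(1/0.05)/δ = 2.996/1.567 = 1.912.
So 2 complete cycles are required.

2 cycles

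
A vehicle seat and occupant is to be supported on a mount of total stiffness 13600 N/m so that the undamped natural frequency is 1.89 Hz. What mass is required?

96.4 kg

ω_n = 2πf_n = 2π × 1.89 = 11.88 rad/s.
m = k/ω_n² = 13600/11.88² = 13600/141.0 = 96.44 kg.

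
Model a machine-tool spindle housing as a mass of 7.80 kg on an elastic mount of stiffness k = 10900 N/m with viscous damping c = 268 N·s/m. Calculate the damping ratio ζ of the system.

ω_n = √(k/m) = √(10900/7.80) = 37.38 rad/s.
Critical damping c_c = 2√(k·m) = 2√(10900 × 7.80) = 583.2 N·s/m, so ζ = c/c_c = 268/583.2 = 0.4596.

0.460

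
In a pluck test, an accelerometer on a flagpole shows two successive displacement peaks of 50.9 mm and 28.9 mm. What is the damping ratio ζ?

0.0897

Logarithmic decrement δ = (1/n)·ln(x₀/x_n) = (1/1)·ln(50.9/28.9) = (1/1)·ln(1.761) = 0.5660.
ζ = δ/√(4π² + δ²) = 0.5660/√(39.48 + 0.320) = 0.5660/6.309 = 0.08972.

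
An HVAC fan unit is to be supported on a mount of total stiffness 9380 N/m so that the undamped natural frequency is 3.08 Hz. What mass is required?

25.0 kg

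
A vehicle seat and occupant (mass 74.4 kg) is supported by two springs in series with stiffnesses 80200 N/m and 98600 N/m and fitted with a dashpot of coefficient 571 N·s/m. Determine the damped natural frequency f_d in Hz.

3.83 Hz

Series springs: 1/k_eq = 1/80200 + 1/98600 = 2.261×10^-5, so k_eq = 44230 N/m.
ω_n = √(k_eq/m) = √(44230/74.4) = 24.38 rad/s.
Critical damping c_c = 2√(k_eq·m) = 2√(44230 × 74.4) = 3628 N·s/m, so ζ = c/c_c = 571/3628 = 0.1574.
ω_d = ω_n√(1 − ζ²) = 24.38 × √(1 − 0.0248) = 24.08 rad/s.
f_d = ω_d/(2π) = 3.832 Hz.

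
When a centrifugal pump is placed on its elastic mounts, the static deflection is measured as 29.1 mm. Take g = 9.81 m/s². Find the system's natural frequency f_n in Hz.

ω_n = √(g/δ_st) = √(9.81/0.0291) = √337.1 = 18.36 rad/s.
f_n = ω_n/(2π) = 18.36/6.283 = 2.922 Hz.

2.92 Hz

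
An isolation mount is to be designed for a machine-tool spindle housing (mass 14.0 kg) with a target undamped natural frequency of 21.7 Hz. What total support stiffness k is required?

260000 N/m

ω_n = 2πf_n = 2π × 21.7 = 136.3 rad/s.
k = m·ω_n² = 14.0 × 136.3² = 14.0 × 18590 = 260300 N/m.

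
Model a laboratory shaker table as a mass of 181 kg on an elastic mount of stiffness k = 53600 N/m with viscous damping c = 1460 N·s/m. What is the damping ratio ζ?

ω_n = √(k/m) = √(53600/181) = 17.21 rad/s.
Critical damping c_c = 2√(k·m) = 2√(53600 × 181) = 6229 N·s/m, so ζ = c/c_c = 1460/6229 = 0.2344.

0.234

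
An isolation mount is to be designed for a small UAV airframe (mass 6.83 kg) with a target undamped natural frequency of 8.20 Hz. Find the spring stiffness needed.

ω_n = 2πf_n = 2π × 8.20 = 51.52 rad/s.
k = m·ω_n² = 6.83 × 51.52² = 6.83 × 2655 = 18130 N/m.

18100 N/m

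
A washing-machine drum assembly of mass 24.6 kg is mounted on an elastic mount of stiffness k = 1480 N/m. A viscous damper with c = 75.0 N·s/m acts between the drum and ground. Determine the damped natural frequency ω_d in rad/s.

7.61 rad/s

ω_n = √(k/m) = √(1480/24.6) = 7.756 rad/s.
Critical damping c_c = 2√(k·m) = 2√(1480 × 24.6) = 381.6 N·s/m, so ζ = c/c_c = 75.0/381.6 = 0.1965.
ω_d = ω_n√(1 − ζ²) = 7.756 × √(1 − 0.0386) = 7.605 rad/s.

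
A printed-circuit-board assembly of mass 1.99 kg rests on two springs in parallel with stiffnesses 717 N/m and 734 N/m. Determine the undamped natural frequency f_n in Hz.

4.30 Hz

Parallel springs add: k_eq = 717 + 734 = 1451 N/m.
ω_n = √(k_eq/m) = √(1451/1.99) = √729.1 = 27.00 rad/s.
f_n = ω_n/(2π) = 27.00/6.283 = 4.298 Hz.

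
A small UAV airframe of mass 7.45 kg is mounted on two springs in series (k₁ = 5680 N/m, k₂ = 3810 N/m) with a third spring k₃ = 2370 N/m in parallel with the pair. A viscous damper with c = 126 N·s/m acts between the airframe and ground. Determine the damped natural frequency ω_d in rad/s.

23.5 rad/s

Series pair: k_s = k₁k₂/(k₁+k₂) = (5680)(3810)/(5680 + 3810) = 2280 N/m. In parallel with k₃: k_eq = 2280 + 2370 = 4650 N/m.
ω_n = √(k_eq/m) = √(4650/7.45) = 24.98 rad/s.
Critical damping c_c = 2√(k_eq·m) = 2√(4650 × 7.45) = 372.3 N·s/m, so ζ = c/c_c = 126/372.3 = 0.3385.
ω_d = ω_n√(1 − ζ²) = 24.98 × √(1 − 0.115) = 23.51 rad/s.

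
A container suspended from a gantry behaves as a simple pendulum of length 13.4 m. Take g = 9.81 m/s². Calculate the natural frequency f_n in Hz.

0.136 Hz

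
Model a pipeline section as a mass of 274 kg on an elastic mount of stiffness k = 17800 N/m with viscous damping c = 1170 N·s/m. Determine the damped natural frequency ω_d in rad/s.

ω_n = √(k/m) = √(17800/274) = 8.060 rad/s.
Critical damping c_c = 2√(k·m) = 2√(17800 × 274) = 4417 N·s/m, so ζ = c/c_c = 1170/4417 = 0.2649.
ω_d = ω_n√(1 − ζ²) = 8.060 × √(1 − 0.0702) = 7.772 rad/s.

7.77 rad/s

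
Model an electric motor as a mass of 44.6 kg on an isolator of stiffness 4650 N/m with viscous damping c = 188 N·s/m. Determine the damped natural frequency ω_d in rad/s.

9.99 rad/s

ω_n = √(k/m) = √(4650/44.6) = 10.21 rad/s.
Critical damping c_c = 2√(k·m) = 2√(4650 × 44.6) = 910.8 N·s/m, so ζ = c/c_c = 188/910.8 = 0.2064.
ω_d = ω_n√(1 − ζ²) = 10.21 × √(1 − 0.0426) = 9.991 rad/s.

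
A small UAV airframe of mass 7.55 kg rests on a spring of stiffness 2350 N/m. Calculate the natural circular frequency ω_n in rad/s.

17.6 rad/s

ω_n = √(k/m) = √(2350/7.55) = √311.3 = 17.64 rad/s.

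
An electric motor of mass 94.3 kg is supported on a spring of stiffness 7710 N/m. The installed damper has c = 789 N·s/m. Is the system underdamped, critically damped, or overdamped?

c_c = 2√(k·m) = 1705 N·s/m; ζ = c/c_c = 789/1705 = 0.463.
Since ζ < 1 the system is underdamped.

underdamped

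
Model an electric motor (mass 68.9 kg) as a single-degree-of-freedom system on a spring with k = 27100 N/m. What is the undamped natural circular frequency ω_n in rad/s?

ω_n = √(k/m) = √(27100/68.9) = √393.3 = 19.83 rad/s.

19.8 rad/s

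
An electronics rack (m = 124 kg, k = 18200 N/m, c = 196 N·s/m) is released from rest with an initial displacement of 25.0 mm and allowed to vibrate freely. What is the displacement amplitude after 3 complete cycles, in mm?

7.29 mm

ζ = c/(2√(km)) = 196/(2√(18200 × 124)) = 196/3005 = 0.06523.
Logarithmic decrement δ = 2πζ/√(1 − ζ²) = 2π × 0.06523/√(1 − 0.00426) = 0.4108.
After n cycles, x_n/x₀ = e^(−nδ), so x_3 = 25.0 × e^(−3 × 0.4108) = 25.0 × 0.2916 = 7.291 mm.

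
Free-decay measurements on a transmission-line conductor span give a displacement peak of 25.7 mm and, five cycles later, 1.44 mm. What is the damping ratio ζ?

0.0913

Logarithmic decrement δ = (1/n)·ln(x₀/x_n) = (1/5)·ln(25.7/1.44) = (1/5)·ln(17.85) = 0.5764.
ζ = δ/√(4π² + δ²) = 0.5764/√(39.48 + 0.332) = 0.5764/6.310 = 0.09135.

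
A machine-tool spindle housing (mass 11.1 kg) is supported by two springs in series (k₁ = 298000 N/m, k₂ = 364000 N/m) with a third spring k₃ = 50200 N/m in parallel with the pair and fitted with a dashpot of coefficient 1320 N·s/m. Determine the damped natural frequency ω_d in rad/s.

Series pair: k_s = k₁k₂/(k₁+k₂) = (298000)(364000)/(298000 + 364000) = 163900 N/m. In parallel with k₃: k_eq = 163900 + 50200 = 214100 N/m.
ω_n = √(k_eq/m) = √(214100/11.1) = 138.9 rad/s.
Critical damping c_c = 2√(k_eq·m) = 2√(214100 × 11.1) = 3083 N·s/m, so ζ = c/c_c = 1320/3083 = 0.4282.
ω_d = ω_n√(1 − ζ²) = 138.9 × √(1 − 0.183) = 125.5 rad/s.

125 rad/s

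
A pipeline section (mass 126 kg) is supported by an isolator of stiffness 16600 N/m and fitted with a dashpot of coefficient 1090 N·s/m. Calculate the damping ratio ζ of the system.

ω_n = √(k/m) = √(16600/126) = 11.48 rad/s.
Critical damping c_c = 2√(k·m) = 2√(16600 × 126) = 2892 N·s/m, so ζ = c/c_c = 1090/2892 = 0.3768.

0.377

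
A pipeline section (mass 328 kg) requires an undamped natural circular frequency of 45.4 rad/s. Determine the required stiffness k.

676000 N/m

k = m·ω_n² = 328 × 45.40² = 328 × 2061 = 676100 N/m.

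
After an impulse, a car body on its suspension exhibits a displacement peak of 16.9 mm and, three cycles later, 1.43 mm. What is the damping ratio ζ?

Logarithmic decrement δ = (1/n)·ln(x₀/x_n) = (1/3)·ln(16.9/1.43) = (1/3)·ln(11.82) = 0.8232.
ζ = δ/√(4π² + δ²) = 0.8232/√(39.48 + 0.678) = 0.8232/6.337 = 0.1299.

0.130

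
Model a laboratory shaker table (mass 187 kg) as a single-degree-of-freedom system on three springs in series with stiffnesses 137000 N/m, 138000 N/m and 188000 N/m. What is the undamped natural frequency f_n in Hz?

2.61 Hz

Series springs: 1/k_eq = 1/137000 + 1/138000 + 1/188000 = 1.986×10^-5, so k_eq = 50340 N/m.
ω_n = √(k_eq/m) = √(50340/187) = √269.2 = 16.41 rad/s.
f_n = ω_n/(2π) = 16.41/6.283 = 2.611 Hz.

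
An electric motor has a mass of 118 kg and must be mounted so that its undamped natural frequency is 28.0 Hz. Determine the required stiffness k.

3650000 N/m

ω_n = 2πf_n = 2π × 28.0 = 175.9 rad/s.
k = m·ω_n² = 118 × 175.9² = 118 × 30950 = 3652000 N/m.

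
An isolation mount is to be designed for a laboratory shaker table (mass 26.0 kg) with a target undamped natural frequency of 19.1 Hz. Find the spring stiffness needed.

ω_n = 2πf_n = 2π × 19.1 = 120.0 rad/s.
k = m·ω_n² = 26.0 × 120.0² = 26.0 × 14400 = 374500 N/m.

374000 N/m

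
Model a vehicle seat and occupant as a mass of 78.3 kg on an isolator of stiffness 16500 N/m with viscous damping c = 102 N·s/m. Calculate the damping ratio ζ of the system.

0.0449

ω_n = √(k/m) = √(16500/78.3) = 14.52 rad/s.
Critical damping c_c = 2√(k·m) = 2√(16500 × 78.3) = 2273 N·s/m, so ζ = c/c_c = 102/2273 = 0.04487.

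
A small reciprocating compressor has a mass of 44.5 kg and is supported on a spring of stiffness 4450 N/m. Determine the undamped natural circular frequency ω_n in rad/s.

ω_n = √(k/m) = √(4450/44.5) = √100.0 = 10.00 rad/s.

10.0 rad/s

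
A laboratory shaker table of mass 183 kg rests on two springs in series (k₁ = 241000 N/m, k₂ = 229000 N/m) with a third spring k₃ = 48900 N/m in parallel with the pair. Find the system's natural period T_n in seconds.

Series pair: k_s = k₁k₂/(k₁+k₂) = (241000)(229000)/(241000 + 229000) = 117400 N/m. In parallel with k₃: k_eq = 117400 + 48900 = 166300 N/m.
ω_n = √(k_eq/m) = √(166300/183) = √908.9 = 30.15 rad/s.
T_n = 2π/ω_n = 6.283/30.15 = 0.2084 s.

0.208 s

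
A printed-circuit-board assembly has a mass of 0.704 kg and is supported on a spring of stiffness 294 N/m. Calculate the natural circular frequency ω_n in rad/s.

ω_n = √(k/m) = √(294.0/0.704) = √417.6 = 20.44 rad/s.

20.4 rad/s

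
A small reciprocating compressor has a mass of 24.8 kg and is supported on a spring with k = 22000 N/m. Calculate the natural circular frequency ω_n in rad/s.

29.8 rad/s

ω_n = √(k/m) = √(22000/24.8) = √887.1 = 29.78 rad/s.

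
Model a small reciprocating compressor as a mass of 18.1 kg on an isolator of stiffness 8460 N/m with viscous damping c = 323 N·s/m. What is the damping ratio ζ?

0.413

ω_n = √(k/m) = √(8460/18.1) = 21.62 rad/s.
Critical damping c_c = 2√(k·m) = 2√(8460 × 18.1) = 782.6 N·s/m, so ζ = c/c_c = 323/782.6 = 0.4127.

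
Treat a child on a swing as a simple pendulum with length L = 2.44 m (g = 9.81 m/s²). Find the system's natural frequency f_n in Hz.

For a simple pendulum ω_n = √(g/L) = √(9.81/2.44) = √4.020 = 2.005 rad/s.
f_n = ω_n/(2π) = 2.005/6.283 = 0.3191 Hz.

0.319 Hz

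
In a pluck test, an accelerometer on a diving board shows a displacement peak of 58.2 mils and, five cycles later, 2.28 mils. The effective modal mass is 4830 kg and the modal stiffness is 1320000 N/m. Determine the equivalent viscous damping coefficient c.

16400 N·s/m

Logarithmic decrement δ = (1/n)·ln(x₀/x_n) = (1/5)·ln(58.2/2.28) = (1/5)·ln(25.53) = 0.6479.
ζ = δ/√(4π² + δ²) = 0.6479/√(39.48 + 0.420) = 0.6479/6.317 = 0.1026.
c = ζ · 2√(km) = 0.1026 × 2√(1320000 × 4830) = 0.1026 × 159700 = 16380 N·s/m.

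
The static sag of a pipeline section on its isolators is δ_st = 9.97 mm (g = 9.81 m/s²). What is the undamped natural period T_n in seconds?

0.200 s

ω_n = √(g/δ_st) = √(9.81/0.00997) = √984.0 = 31.37 rad/s.
T_n = 2π/ω_n = 6.283/31.37 = 0.2003 s.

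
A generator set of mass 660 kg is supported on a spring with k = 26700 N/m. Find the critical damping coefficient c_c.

8400 N·s/m

c_c = 2√(k·m) = 2√(26700 × 660) = 2 × 4198 = 8396 N·s/m.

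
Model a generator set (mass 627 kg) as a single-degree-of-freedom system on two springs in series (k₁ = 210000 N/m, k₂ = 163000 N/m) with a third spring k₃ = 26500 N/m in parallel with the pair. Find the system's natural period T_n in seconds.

0.457 s

Series pair: k_s = k₁k₂/(k₁+k₂) = (210000)(163000)/(210000 + 163000) = 91770 N/m. In parallel with k₃: k_eq = 91770 + 26500 = 118300 N/m.
ω_n = √(k_eq/m) = √(118300/627) = √188.6 = 13.73 rad/s.
T_n = 2π/ω_n = 6.283/13.73 = 0.4575 s.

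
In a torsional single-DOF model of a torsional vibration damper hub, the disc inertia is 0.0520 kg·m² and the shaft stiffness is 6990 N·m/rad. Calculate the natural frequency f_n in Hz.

ω_n = √(k_t/J) = √(6990/0.0520) = √134400 = 366.6 rad/s.
f_n = ω_n/(2π) = 366.6/6.283 = 58.35 Hz.

58.4 Hz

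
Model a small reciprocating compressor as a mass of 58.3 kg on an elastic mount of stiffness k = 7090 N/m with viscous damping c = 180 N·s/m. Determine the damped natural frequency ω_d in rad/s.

10.9 rad/s

ω_n = √(k/m) = √(7090/58.3) = 11.03 rad/s.
Critical damping c_c = 2√(k·m) = 2√(7090 × 58.3) = 1286 N·s/m, so ζ = c/c_c = 180/1286 = 0.1400.
ω_d = ω_n√(1 − ζ²) = 11.03 × √(1 − 0.0196) = 10.92 rad/s.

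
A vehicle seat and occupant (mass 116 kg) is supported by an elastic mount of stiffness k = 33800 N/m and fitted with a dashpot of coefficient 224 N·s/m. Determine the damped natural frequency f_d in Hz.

ω_n = √(k/m) = √(33800/116) = 17.07 rad/s.
Critical damping c_c = 2√(k·m) = 2√(33800 × 116) = 3960 N·s/m, so ζ = c/c_c = 224/3960 = 0.05656.
ω_d = ω_n√(1 − ζ²) = 17.07 × √(1 − 0.00320) = 17.04 rad/s.
f_d = ω_d/(2π) = 2.712 Hz.

2.71 Hz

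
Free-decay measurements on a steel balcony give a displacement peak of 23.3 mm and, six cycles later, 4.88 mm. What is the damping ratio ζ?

Logarithmic decrement δ = (1/n)·ln(x₀/x_n) = (1/6)·ln(23.3/4.88) = (1/6)·ln(4.775) = 0.2606.
ζ = δ/√(4π² + δ²) = 0.2606/√(39.48 + 0.0679) = 0.2606/6.289 = 0.04143.

0.0414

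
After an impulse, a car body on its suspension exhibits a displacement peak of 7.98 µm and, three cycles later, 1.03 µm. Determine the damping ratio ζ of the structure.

0.108

Logarithmic decrement δ = (1/n)·ln(x₀/x_n) = (1/3)·ln(7.98/1.03) = (1/3)·ln(7.748) = 0.6825.
ζ = δ/√(4π² + δ²) = 0.6825/√(39.48 + 0.466) = 0.6825/6.320 = 0.1080.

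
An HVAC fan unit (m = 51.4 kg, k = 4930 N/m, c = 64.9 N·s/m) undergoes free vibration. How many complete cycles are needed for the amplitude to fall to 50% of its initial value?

ζ = c/(2√(km)) = 64.9/(2√(4930 × 51.4)) = 64.9/1007 = 0.06446.
Logarithmic decrement δ = 2πζ/√(1 − ζ²) = 2π × 0.06446/√(1 − 0.00416) = 0.4059.
x_n/x₀ = e^(−nδ) ≤ 0.5; take ln: n ≥ ln(1/0.5)/δ = 0.6931/0.4059 = 1.708.
So 2 complete cycles are required.

2 cycles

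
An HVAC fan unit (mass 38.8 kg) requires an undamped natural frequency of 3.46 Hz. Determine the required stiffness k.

ω_n = 2πf_n = 2π × 3.46 = 21.74 rad/s.
k = m·ω_n² = 38.8 × 21.74² = 38.8 × 472.6 = 18340 N/m.

18300 N/m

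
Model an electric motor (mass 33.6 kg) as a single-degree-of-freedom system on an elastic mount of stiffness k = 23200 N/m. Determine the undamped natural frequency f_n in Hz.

4.18 Hz

ω_n = √(k/m) = √(23200/33.6) = √690.5 = 26.28 rad/s.
f_n = ω_n/(2π) = 26.28/6.283 = 4.182 Hz.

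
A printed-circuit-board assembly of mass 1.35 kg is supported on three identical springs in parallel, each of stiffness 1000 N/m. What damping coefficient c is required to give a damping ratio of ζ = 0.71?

Parallel springs add: k_eq = 3 × 1000 = 3000 N/m.
c_c = 2√(k_eq·m) = 2√(3000 × 1.35) = 127.3 N·s/m.
c = ζ·c_c = 0.71 × 127.3 = 90.37 N·s/m.

90.4 N·s/m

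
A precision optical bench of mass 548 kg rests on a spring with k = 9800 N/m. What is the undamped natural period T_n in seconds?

1.49 s

ω_n = √(k/m) = √(9800/548) = √17.88 = 4.229 rad/s.
T_n = 2π/ω_n = 6.283/4.229 = 1.486 s.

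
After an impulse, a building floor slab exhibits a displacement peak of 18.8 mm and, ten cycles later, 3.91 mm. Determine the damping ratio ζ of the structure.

0.0250

Logarithmic decrement δ = (1/n)·ln(x₀/x_n) = (1/10)·ln(18.8/3.91) = (1/10)·ln(4.808) = 0.1570.
ζ = δ/√(4π² + δ²) = 0.1570/√(39.48 + 0.0247) = 0.1570/6.285 = 0.02498.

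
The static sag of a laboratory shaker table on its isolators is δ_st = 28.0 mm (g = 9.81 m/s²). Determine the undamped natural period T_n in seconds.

0.336 s

ω_n = √(g/δ_st) = √(9.81/0.0280) = √350.4 = 18.72 rad/s.
T_n = 2π/ω_n = 6.283/18.72 = 0.3357 s.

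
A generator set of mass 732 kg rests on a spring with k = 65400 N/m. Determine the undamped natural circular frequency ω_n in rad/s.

ω_n = √(k/m) = √(65400/732) = √89.34 = 9.452 rad/s.

9.45 rad/s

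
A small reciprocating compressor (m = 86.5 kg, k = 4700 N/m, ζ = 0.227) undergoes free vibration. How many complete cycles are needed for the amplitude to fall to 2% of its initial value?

Logarithmic decrement δ = 2πζ/√(1 − ζ²) = 2π × 0.2270/√(1 − 0.0515) = 1.465.
x_n/x₀ = e^(−nδ) ≤ 0.02; take ln: n ≥ ln(1/0.02)/δ = 3.912/1.465 = 2.671.
So 3 complete cycles are required.

3 cycles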